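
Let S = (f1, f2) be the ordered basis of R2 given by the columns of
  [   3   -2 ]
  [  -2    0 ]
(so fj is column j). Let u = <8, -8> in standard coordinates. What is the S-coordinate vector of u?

Write u = c_1 f1 + c_2 f2 and solve for the c_i.
System: 3c_1 - 2c_2 = 8, -2c_1 + 0c_2 = -8; solving gives c_1 = 4, c_2 = 2.
Check: 4f1 + 2f2 = <8, -8>.

<4, 2>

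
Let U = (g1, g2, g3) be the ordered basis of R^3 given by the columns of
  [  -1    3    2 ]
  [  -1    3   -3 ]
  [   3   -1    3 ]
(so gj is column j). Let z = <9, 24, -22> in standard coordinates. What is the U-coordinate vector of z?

We seek scalars with c_1 g1 + ... + c_3 g3 = z; equivalently solve M c = z where the columns of M are g1, ..., g3.
Solving this 3x3 system gives c = (-3, 4, -3).
Check: -3g1 + 4g2 - 3g3 = <9, 24, -22>.

<-3, 4, -3>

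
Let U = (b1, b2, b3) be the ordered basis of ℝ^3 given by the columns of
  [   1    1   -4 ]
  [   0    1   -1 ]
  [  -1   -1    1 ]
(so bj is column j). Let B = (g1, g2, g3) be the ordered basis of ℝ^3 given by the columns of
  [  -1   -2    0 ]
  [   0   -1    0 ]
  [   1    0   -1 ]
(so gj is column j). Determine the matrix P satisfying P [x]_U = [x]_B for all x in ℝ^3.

[[-1, 1, 2], [0, -1, 1], [0, 2, 1]]

Column j of P is [bj]_B, since P maps U-coordinates to B-coordinates.
Expressing b1 in B: b1 = -g1 + 0·g2 + 0·g3, so column 1 of P is [-1, 0, 0].
Doing the same for each bj gives P = [[-1, 1, 2], [0, -1, 1], [0, 2, 1]].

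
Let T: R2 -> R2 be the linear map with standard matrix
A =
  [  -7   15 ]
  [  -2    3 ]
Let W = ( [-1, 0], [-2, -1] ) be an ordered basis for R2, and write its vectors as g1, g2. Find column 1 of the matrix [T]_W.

Column 1 of [T]_W is the W-coordinate vector of T(g1).
In standard coordinates T(g1) = A g1 = [7, 2].
Converting to W: [7, 2] = -3g1 - 2g2, so the coordinate vector is [-3, -2].

[-3, -2]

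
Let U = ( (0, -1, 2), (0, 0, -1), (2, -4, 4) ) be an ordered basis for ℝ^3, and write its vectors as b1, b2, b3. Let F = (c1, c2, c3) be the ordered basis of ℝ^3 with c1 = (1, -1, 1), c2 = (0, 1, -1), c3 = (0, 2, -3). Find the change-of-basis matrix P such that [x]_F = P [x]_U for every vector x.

[[0, 0, 2], [1, -2, -2], [-1, 1, 0]]

Take x = bj: its U-coordinates are the j-th standard unit vector, so P e_j — column j of P — equals [bj]_F.
b1 = 0·c1 + c2 - c3, giving column 1 = (0, 1, -1); repeating for each j gives P = [[0, 0, 2], [1, -2, -2], [-1, 1, 0]].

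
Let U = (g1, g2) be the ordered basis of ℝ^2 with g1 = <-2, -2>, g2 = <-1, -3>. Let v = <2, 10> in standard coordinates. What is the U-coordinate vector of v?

We seek scalars with c_1 g1 + c_2 g2 = v; equivalently solve M c = v where the columns of M are g1, g2.
System: -2c_1 - c_2 = 2, -2c_1 - 3c_2 = 10; solving gives c_1 = 1, c_2 = -4.
Check: g1 - 4g2 = <2, 10>.

<1, -4>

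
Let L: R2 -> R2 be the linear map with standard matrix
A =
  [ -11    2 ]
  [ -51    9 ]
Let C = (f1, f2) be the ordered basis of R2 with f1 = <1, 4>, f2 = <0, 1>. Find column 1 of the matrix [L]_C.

<-3, -3>

Compute L(f1) = A f1 = <-3, -15> in standard coordinates.
Then write this in C-coordinates: solve for y in y_1 f1 + y_2 f2 = <-3, -15>.
This gives y = <-3, -3>, which is column 1 of [L]_C.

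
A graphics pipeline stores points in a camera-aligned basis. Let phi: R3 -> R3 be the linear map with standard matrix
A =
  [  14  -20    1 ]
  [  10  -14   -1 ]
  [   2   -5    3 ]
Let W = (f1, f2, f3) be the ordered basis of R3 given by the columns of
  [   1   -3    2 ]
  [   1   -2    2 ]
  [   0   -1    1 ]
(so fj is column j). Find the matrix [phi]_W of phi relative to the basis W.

The j-th column of [phi]_W is [phi(fj)]_W.
phi(f1) = A f1 = [-6, -4, -3] = 2f1 + 2f2 - f3, so column 1 is [2, 2, -1].
Repeating for f2, f3 and assembling the columns gives [[2, -3, -3], [2, 2, 2], [-1, 3, -1]].

[[2, -3, -3], [2, 2, 2], [-1, 3, -1]]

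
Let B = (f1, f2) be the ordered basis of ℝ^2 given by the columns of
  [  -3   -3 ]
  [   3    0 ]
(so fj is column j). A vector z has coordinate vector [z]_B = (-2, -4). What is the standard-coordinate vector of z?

(18, -6)

The coordinates say z = -2f1 - 4f2; adding the scaled basis vectors gives (18, -6).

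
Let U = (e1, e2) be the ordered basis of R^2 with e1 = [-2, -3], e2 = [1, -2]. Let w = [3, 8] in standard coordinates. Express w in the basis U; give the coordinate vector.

[-2, -1]

[w]_U is the unique c with M c = w, where M has columns e1, e2.
System: -2c_1 + c_2 = 3, -3c_1 - 2c_2 = 8; solving gives c_1 = -2, c_2 = -1.
Check: -2e1 - e2 = [3, 8].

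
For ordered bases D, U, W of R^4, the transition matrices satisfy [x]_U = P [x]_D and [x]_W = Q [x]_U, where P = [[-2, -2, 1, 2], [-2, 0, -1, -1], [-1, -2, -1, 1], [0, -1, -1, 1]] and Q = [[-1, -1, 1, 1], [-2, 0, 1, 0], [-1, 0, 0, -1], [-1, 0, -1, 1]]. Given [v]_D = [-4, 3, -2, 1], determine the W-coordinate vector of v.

Apply P to get U-coordinates [2, 9, 1, 0], then Q to get W-coordinates.
The result is [v]_W = [-10, -3, -2, -3].

[-10, -3, -2, -3]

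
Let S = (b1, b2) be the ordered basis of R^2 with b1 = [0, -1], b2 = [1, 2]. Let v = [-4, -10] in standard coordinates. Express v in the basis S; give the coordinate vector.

Write v = c_1 b1 + c_2 b2 and solve for the c_i.
System: 0c_1 + c_2 = -4, -c_1 + 2c_2 = -10; solving gives c_1 = 2, c_2 = -4.
Check: 2b1 - 4b2 = [-4, -10].

[2, -4]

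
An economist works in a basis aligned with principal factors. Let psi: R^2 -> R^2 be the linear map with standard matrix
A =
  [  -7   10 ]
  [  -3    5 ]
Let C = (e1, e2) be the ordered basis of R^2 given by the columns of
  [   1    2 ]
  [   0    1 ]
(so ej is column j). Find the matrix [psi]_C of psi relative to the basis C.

The j-th column of [psi]_C is [psi(ej)]_C.
psi(e1) = A e1 = (-7, -3) = -e1 - 3e2, so column 1 is (-1, -3).
Repeating for e2 and assembling the columns gives [[-1, -2], [-3, -1]].

[[-1, -2], [-3, -1]]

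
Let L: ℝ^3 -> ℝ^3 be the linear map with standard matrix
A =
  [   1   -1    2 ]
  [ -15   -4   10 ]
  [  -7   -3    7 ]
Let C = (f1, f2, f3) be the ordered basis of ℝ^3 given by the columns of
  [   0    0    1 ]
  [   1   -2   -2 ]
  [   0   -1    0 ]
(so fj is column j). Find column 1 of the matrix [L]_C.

Column 1 of [L]_C is the C-coordinate vector of L(f1).
In standard coordinates L(f1) = A f1 = (-1, -4, -3).
Converting to C: (-1, -4, -3) = 0·f1 + 3f2 - f3, so the coordinate vector is (0, 3, -1).

(0, 3, -1)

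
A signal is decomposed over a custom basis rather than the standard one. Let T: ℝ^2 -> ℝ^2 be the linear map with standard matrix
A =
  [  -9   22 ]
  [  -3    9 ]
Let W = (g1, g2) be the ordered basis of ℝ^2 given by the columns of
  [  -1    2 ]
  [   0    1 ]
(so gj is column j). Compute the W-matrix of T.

With P the matrix whose columns are g1, g2, [T]_W = P^(-1) A P.
Column by column: T(g1) = A g1 = <9, 3>; its W-coordinates <-3, 3> give column 1.
Continuing for each basis vector yields [T]_W = [[-3, 2], [3, 3]].

[[-3, 2], [3, 3]]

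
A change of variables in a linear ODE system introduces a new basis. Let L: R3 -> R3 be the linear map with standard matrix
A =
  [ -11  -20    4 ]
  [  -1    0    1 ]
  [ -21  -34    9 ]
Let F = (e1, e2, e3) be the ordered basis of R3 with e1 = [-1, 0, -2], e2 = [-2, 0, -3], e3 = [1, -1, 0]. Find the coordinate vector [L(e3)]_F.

[-2, -3, 1]

Column 3 of [L]_F is the F-coordinate vector of L(e3).
In standard coordinates L(e3) = A e3 = [9, -1, 13].
Converting to F: [9, -1, 13] = -2e1 - 3e2 + e3, so the coordinate vector is [-2, -3, 1].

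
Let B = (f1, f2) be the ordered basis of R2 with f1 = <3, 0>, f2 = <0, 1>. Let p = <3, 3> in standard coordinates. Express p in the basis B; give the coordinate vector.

[p]_B is the unique c with M c = p, where M has columns f1, f2.
System: 3c_1 + 0c_2 = 3, 0c_1 + c_2 = 3; solving gives c_1 = 1, c_2 = 3.
Check: f1 + 3f2 = <3, 3>.

<1, 3>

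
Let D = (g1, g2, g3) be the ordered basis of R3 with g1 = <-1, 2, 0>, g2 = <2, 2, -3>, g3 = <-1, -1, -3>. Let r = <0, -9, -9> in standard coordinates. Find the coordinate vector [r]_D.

<-3, 0, 3>

We seek scalars with c_1 g1 + ... + c_3 g3 = r; equivalently solve M c = r where the columns of M are g1, ..., g3.
Row-reducing the augmented matrix [M | r] gives c = (-3, 0, 3).
Check: -3g1 + 0·g2 + 3g3 = <0, -9, -9>.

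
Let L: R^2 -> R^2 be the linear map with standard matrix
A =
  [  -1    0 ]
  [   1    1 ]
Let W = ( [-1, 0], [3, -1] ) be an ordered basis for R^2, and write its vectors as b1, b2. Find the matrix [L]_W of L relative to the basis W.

Let P have columns b1, b2. Then [L]_W = P^(-1) A P.
Here det P = 1, so P^(-1) is integer; computing A P first and then P^(-1)(A P) gives [[2, -3], [1, -2]].

[[2, -3], [1, -2]]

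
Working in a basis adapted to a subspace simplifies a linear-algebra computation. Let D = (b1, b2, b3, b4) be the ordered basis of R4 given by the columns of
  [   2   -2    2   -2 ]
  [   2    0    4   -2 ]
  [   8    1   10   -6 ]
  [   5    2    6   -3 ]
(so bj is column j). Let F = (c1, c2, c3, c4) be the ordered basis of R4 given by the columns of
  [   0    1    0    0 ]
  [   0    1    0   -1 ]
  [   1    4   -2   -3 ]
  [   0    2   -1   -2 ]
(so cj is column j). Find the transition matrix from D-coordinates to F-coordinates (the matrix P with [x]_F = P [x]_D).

[[-2, -1, 0, 0], [2, -2, 2, -2], [-1, -2, 2, -1], [0, -2, -2, 0]]

Take x = bj: its D-coordinates are the j-th standard unit vector, so P e_j — column j of P — equals [bj]_F.
b1 = -2c1 + 2c2 - c3 + 0·c4, giving column 1 = [-2, 2, -1, 0]; repeating for each j gives P = [[-2, -1, 0, 0], [2, -2, 2, -2], [-1, -2, 2, -1], [0, -2, -2, 0]].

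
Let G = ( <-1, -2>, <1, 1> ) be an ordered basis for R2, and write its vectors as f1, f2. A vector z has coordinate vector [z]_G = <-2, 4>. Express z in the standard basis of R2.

<6, 8>

z = M [z]_G, where M has columns f1, f2.
Carrying out the matrix-vector product, z = <6, 8>.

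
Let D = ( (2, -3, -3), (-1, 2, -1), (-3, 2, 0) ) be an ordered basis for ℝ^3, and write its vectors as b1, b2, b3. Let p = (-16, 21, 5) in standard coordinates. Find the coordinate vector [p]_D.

(-3, 4, 2)

We seek scalars with c_1 b1 + ... + c_3 b3 = p; equivalently solve M c = p where the columns of M are b1, ..., b3.
Row-reducing the augmented matrix [M | p] gives c = (-3, 4, 2).
Check: -3b1 + 4b2 + 2b3 = (-16, 21, 5).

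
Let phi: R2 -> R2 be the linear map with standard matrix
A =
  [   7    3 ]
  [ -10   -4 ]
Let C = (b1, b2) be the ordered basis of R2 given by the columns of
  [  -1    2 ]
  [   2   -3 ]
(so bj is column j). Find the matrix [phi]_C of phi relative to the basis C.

[[1, -1], [0, 2]]

Let P have columns b1, b2. Then [phi]_C = P^(-1) A P.
Here det P = -1, so P^(-1) is integer; computing A P first and then P^(-1)(A P) gives [[1, -1], [0, 2]].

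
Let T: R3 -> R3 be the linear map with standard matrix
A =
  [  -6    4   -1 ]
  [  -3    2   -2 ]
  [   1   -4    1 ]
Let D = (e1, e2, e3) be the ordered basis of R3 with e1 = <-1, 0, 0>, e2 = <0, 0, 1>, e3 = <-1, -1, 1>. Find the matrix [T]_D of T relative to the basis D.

[[-3, -1, -2], [2, -1, 3], [-3, 2, 1]]

Let P have columns e1, ..., e3. Then [T]_D = P^(-1) A P.
Here det P = -1, so P^(-1) is integer; computing A P first and then P^(-1)(A P) gives [[-3, -1, -2], [2, -1, 3], [-3, 2, 1]].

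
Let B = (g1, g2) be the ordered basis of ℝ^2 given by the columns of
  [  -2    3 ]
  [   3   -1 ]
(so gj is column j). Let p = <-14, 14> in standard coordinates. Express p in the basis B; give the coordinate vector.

<4, -2>

We seek scalars with c_1 g1 + c_2 g2 = p; equivalently solve M c = p where the columns of M are g1, g2.
System: -2c_1 + 3c_2 = -14, 3c_1 - c_2 = 14; solving gives c_1 = 4, c_2 = -2.
Check: 4g1 - 2g2 = <-14, 14>.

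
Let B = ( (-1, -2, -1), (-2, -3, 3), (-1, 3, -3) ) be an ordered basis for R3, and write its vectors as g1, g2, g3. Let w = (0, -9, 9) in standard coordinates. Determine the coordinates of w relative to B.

Write w = c_1 g1 + ... + c_3 g3 and solve for the c_i.
Solving this 3x3 system gives c = (0, 1, -2).
Check: 0·g1 + g2 - 2g3 = (0, -9, 9).

(0, 1, -2)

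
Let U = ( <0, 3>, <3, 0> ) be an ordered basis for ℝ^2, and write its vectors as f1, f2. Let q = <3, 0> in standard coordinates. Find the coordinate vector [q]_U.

Write q = c_1 f1 + c_2 f2 and solve for the c_i.
System: 0c_1 + 3c_2 = 3, 3c_1 + 0c_2 = 0; solving gives c_1 = 0, c_2 = 1.
Check: 0·f1 + f2 = <3, 0>.

<0, 1>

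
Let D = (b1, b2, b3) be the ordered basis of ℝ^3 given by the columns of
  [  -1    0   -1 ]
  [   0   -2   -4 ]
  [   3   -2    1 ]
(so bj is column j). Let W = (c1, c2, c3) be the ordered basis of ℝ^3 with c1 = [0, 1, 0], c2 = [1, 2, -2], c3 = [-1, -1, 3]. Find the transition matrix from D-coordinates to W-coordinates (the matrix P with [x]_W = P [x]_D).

[[1, 0, -1], [0, -2, -2], [1, -2, -1]]

Take x = bj: its D-coordinates are the j-th standard unit vector, so P e_j — column j of P — equals [bj]_W.
b1 = c1 + 0·c2 + c3, giving column 1 = [1, 0, 1]; repeating for each j gives P = [[1, 0, -1], [0, -2, -2], [1, -2, -1]].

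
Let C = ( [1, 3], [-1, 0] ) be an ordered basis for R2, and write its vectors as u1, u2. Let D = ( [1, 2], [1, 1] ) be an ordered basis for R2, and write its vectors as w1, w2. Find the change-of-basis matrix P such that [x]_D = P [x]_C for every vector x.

[[2, 1], [-1, -2]]

Column j of P is [uj]_D, since P maps C-coordinates to D-coordinates.
Expressing u1 in D: u1 = 2w1 - w2, so column 1 of P is [2, -1].
Doing the same for each uj gives P = [[2, 1], [-1, -2]].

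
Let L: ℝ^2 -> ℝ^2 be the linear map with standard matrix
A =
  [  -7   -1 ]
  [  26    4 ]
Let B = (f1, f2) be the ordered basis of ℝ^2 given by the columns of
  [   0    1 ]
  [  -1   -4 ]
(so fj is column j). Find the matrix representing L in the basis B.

Let P have columns f1, f2. Then [L]_B = P^(-1) A P.
Here det P = 1, so P^(-1) is integer; computing A P first and then P^(-1)(A P) gives [[0, 2], [1, -3]].

[[0, 2], [1, -3]]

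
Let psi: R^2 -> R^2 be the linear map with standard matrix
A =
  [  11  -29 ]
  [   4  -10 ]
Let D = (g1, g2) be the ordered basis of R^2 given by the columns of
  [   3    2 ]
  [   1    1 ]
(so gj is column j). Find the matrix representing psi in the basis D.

The j-th column of [psi]_D is [psi(gj)]_D.
psi(g1) = A g1 = <4, 2> = 0·g1 + 2g2, so column 1 is <0, 2>.
Repeating for g2 and assembling the columns gives [[0, -3], [2, 1]].

[[0, -3], [2, 1]]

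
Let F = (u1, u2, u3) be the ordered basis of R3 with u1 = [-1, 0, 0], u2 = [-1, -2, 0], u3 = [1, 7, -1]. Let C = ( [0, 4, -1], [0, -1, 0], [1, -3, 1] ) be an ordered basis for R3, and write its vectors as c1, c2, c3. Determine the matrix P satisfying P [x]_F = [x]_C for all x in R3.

Take x = uj: its F-coordinates are the j-th standard unit vector, so P e_j — column j of P — equals [uj]_C.
u1 = -c1 - c2 - c3, giving column 1 = [-1, -1, -1]; repeating for each j gives P = [[-1, -1, 2], [-1, 1, -2], [-1, -1, 1]].

[[-1, -1, 2], [-1, 1, -2], [-1, -1, 1]]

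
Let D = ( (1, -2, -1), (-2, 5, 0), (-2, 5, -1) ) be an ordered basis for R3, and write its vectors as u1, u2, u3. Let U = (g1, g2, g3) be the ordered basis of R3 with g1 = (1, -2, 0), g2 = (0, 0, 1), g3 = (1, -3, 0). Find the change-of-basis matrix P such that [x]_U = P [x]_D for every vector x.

[[1, -1, -1], [-1, 0, -1], [0, -1, -1]]

Let M have columns uj and N have columns gj. Then for every x, N [x]_U = x = M [x]_D, so P = N^(-1) M.
Since det N = 1, N^(-1) has integer entries; multiplying gives P = [[1, -1, -1], [-1, 0, -1], [0, -1, -1]].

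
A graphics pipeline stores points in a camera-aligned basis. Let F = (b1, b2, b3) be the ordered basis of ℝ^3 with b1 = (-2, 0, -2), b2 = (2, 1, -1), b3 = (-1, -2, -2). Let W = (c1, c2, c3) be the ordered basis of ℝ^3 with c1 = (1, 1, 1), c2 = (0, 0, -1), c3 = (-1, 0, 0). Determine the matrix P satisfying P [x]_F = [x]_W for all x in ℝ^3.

[[0, 1, -2], [2, 2, 0], [2, -1, -1]]

Let M have columns bj and N have columns cj. Then for every x, N [x]_W = x = M [x]_F, so P = N^(-1) M.
Since det N = 1, N^(-1) has integer entries; multiplying gives P = [[0, 1, -2], [2, 2, 0], [2, -1, -1]].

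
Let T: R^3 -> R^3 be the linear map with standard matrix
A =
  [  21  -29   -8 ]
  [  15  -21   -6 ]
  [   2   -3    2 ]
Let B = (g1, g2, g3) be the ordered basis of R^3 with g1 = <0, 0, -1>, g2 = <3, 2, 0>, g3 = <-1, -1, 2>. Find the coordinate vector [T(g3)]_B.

Column 3 of [T]_B is the B-coordinate vector of T(g3).
In standard coordinates T(g3) = A g3 = <-8, -6, 5>.
Converting to B: <-8, -6, 5> = -g1 - 2g2 + 2g3, so the coordinate vector is <-1, -2, 2>.

<-1, -2, 2>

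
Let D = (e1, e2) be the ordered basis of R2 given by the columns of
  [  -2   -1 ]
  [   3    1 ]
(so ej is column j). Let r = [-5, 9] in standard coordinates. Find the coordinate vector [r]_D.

[r]_D is the unique c with M c = r, where M has columns e1, e2.
System: -2c_1 - c_2 = -5, 3c_1 + c_2 = 9; solving gives c_1 = 4, c_2 = -3.
Check: 4e1 - 3e2 = [-5, 9].

[4, -3]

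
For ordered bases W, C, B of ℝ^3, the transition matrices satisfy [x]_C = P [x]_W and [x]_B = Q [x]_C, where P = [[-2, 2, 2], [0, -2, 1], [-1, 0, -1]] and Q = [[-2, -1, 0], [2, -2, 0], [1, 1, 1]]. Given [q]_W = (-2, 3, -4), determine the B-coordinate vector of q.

Apply P to get C-coordinates (2, -10, 6), then Q to get B-coordinates.
The result is [q]_B = (6, 24, -2).

(6, 24, -2)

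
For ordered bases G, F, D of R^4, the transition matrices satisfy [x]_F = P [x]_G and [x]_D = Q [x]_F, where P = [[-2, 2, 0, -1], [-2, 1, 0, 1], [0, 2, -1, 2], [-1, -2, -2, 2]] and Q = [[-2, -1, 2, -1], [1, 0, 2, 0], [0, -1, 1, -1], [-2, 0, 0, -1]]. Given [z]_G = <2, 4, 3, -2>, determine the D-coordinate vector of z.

First [z]_F = P [z]_G = <6, -2, 1, -20>.
Then [z]_D = Q [z]_F = <12, 8, 23, 8>.

<12, 8, 23, 8>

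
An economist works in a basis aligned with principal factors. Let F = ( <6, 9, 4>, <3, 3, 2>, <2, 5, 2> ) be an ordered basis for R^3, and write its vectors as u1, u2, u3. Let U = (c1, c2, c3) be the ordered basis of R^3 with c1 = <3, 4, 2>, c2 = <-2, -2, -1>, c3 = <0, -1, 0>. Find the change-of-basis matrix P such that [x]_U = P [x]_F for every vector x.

Take x = uj: its F-coordinates are the j-th standard unit vector, so P e_j — column j of P — equals [uj]_U.
u1 = 2c1 + 0·c2 - c3, giving column 1 = <2, 0, -1>; repeating for each j gives P = [[2, 1, 2], [0, 0, 2], [-1, 1, -1]].

[[2, 1, 2], [0, 0, 2], [-1, 1, -1]]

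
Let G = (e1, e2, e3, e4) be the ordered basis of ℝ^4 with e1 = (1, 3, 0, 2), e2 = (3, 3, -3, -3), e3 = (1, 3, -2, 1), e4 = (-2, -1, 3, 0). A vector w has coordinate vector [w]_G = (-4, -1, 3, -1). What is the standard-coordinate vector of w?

(-2, -5, -6, -2)

w = M [w]_G, where M has columns e1, ..., e4.
Carrying out the matrix-vector product, w = (-2, -5, -6, -2).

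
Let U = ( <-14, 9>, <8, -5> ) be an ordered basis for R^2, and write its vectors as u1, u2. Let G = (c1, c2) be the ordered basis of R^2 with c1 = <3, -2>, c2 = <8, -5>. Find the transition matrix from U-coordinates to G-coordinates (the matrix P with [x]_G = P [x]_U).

Take x = uj: its U-coordinates are the j-th standard unit vector, so P e_j — column j of P — equals [uj]_G.
u1 = -2c1 - c2, giving column 1 = <-2, -1>; repeating for each j gives P = [[-2, 0], [-1, 1]].

[[-2, 0], [-1, 1]]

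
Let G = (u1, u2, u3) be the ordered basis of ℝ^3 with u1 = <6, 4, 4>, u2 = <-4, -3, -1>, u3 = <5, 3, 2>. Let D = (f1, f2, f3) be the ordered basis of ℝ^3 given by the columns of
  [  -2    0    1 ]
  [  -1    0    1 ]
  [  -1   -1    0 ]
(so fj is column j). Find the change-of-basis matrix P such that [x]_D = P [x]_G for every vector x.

Let M have columns uj and N have columns fj. Then for every x, N [x]_D = x = M [x]_G, so P = N^(-1) M.
Since det N = -1, N^(-1) has integer entries; multiplying gives P = [[-2, 1, -2], [-2, 0, 0], [2, -2, 1]].

[[-2, 1, -2], [-2, 0, 0], [2, -2, 1]]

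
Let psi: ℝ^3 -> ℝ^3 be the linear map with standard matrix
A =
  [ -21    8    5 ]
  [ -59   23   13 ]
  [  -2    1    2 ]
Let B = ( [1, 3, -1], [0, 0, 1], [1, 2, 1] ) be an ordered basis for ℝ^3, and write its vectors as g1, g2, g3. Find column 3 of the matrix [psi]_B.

Column 3 of [psi]_B is the B-coordinate vector of psi(g3).
In standard coordinates psi(g3) = A g3 = [0, 0, 2].
Converting to B: [0, 0, 2] = 0·g1 + 2g2 + 0·g3, so the coordinate vector is [0, 2, 0].

[0, 2, 0]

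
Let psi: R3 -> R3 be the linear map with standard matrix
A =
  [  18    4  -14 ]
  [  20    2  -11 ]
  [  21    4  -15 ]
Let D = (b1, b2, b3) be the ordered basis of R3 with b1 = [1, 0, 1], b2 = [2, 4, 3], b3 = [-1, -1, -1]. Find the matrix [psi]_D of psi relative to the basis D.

[[-1, 1, -1], [2, 3, -2], [-1, -3, 3]]

The j-th column of [psi]_D is [psi(bj)]_D.
psi(b1) = A b1 = [4, 9, 6] = -b1 + 2b2 - b3, so column 1 is [-1, 2, -1].
Repeating for b2, b3 and assembling the columns gives [[-1, 1, -1], [2, 3, -2], [-1, -3, 3]].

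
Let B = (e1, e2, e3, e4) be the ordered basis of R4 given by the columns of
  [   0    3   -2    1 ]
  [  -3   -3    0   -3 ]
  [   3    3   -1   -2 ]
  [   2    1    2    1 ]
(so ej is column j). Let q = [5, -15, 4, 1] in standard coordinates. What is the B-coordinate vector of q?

We seek scalars with c_1 e1 + ... + c_4 e4 = q; equivalently solve M c = q where the columns of M are e1, ..., e4.
Solving this 4x4 system gives c = (4, -2, -4, 3).
Check: 4e1 - 2e2 - 4e3 + 3e4 = [5, -15, 4, 1].

[4, -2, -4, 3]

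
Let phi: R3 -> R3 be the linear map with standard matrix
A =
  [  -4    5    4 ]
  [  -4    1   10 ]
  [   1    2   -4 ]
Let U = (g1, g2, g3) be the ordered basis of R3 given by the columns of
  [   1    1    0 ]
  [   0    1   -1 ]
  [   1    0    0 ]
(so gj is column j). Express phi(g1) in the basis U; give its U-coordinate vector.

(-3, 3, -3)

Compute phi(g1) = A g1 = (0, 6, -3) in standard coordinates.
Then write this in U-coordinates: solve for y in y_1 g1 + ... + y_3 g3 = (0, 6, -3).
This gives y = (-3, 3, -3), which is column 1 of [phi]_U.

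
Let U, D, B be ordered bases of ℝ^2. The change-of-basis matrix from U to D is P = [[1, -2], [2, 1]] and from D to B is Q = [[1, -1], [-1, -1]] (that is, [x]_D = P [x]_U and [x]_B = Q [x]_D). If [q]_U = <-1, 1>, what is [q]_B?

<-2, 4>

Apply P to get D-coordinates <-3, -1>, then Q to get B-coordinates.
The result is [q]_B = <-2, 4>.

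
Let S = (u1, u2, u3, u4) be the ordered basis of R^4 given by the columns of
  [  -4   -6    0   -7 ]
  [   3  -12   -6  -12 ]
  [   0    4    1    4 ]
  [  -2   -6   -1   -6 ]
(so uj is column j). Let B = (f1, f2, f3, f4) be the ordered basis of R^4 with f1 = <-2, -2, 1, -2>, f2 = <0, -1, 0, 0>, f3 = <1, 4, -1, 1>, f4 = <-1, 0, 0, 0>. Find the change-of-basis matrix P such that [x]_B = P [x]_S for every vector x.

[[2, 2, 0, 2], [1, 0, 2, 0], [2, -2, -1, -2], [2, 0, -1, 1]]

Column j of P is [uj]_B, since P maps S-coordinates to B-coordinates.
Expressing u1 in B: u1 = 2f1 + f2 + 2f3 + 2f4, so column 1 of P is <2, 1, 2, 2>.
Doing the same for each uj gives P = [[2, 2, 0, 2], [1, 0, 2, 0], [2, -2, -1, -2], [2, 0, -1, 1]].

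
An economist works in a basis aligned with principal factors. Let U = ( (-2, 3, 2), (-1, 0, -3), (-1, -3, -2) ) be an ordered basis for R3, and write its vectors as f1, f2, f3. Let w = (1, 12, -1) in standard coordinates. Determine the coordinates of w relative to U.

We seek scalars with c_1 f1 + ... + c_3 f3 = w; equivalently solve M c = w where the columns of M are f1, ..., f3.
Gaussian elimination on [M | w] yields c = (0, 3, -4).
Check: 0·f1 + 3f2 - 4f3 = (1, 12, -1).

(0, 3, -4)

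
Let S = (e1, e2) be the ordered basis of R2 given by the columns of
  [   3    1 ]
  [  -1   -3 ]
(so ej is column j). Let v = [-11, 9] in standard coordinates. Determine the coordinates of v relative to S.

[-3, -2]

We seek scalars with c_1 e1 + c_2 e2 = v; equivalently solve M c = v where the columns of M are e1, e2.
System: 3c_1 + c_2 = -11, -c_1 - 3c_2 = 9; solving gives c_1 = -3, c_2 = -2.
Check: -3e1 - 2e2 = [-11, 9].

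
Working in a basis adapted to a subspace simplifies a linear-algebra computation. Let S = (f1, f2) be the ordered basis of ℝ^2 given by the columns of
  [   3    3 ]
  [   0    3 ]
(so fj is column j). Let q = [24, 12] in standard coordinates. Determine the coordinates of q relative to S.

[4, 4]

We seek scalars with c_1 f1 + c_2 f2 = q; equivalently solve M c = q where the columns of M are f1, f2.
System: 3c_1 + 3c_2 = 24, 0c_1 + 3c_2 = 12; solving gives c_1 = 4, c_2 = 4.
Check: 4f1 + 4f2 = [24, 12].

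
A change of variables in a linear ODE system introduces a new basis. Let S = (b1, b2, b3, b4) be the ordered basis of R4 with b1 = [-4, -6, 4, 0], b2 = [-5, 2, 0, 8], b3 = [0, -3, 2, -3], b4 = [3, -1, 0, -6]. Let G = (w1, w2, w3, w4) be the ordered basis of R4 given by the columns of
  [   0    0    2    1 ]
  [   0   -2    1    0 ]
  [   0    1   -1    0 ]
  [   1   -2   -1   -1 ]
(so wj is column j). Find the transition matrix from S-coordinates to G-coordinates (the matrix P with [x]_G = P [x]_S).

Let M have columns bj and N have columns wj. Then for every x, N [x]_G = x = M [x]_S, so P = N^(-1) M.
Since det N = -1, N^(-1) has integer entries; multiplying gives P = [[2, 1, 0, -2], [2, -2, 1, 1], [-2, -2, -1, 1], [0, -1, 2, 1]].

[[2, 1, 0, -2], [2, -2, 1, 1], [-2, -2, -1, 1], [0, -1, 2, 1]]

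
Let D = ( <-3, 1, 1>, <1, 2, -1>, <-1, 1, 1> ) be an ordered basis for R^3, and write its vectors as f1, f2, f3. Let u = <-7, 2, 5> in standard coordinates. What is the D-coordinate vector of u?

<1, -1, 3>

[u]_D is the unique c with M c = u, where M has columns f1, ..., f3.
Gaussian elimination on [M | u] yields c = (1, -1, 3).
Check: f1 - f2 + 3f3 = <-7, 2, 5>.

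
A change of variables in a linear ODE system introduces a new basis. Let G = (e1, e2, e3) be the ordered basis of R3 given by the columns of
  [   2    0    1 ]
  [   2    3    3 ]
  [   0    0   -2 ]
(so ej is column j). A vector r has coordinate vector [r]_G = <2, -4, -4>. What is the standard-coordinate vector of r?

r = M [r]_G, where M has columns e1, ..., e3.
Carrying out the matrix-vector product, r = <0, -20, 8>.

<0, -20, 8>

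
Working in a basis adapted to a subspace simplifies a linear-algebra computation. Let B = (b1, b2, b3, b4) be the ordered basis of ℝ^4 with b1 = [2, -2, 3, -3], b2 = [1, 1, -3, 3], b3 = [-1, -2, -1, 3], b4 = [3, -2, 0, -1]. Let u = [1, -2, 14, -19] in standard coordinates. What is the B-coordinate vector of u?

[0, -4, -2, 1]

We seek scalars with c_1 b1 + ... + c_4 b4 = u; equivalently solve M c = u where the columns of M are b1, ..., b4.
Solving this 4x4 system gives c = (0, -4, -2, 1).
Check: 0·b1 - 4b2 - 2b3 + b4 = [1, -2, 14, -19].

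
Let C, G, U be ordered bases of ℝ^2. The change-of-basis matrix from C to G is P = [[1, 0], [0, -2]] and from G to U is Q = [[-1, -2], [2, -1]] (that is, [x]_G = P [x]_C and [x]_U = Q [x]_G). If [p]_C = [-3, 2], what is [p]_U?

[11, -2]

First [p]_G = P [p]_C = [-3, -4].
Then [p]_U = Q [p]_G = [11, -2].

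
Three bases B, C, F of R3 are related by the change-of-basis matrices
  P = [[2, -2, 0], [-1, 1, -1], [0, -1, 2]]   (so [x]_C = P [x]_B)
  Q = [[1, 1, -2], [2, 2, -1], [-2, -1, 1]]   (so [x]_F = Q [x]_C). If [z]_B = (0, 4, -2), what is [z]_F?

First [z]_C = P [z]_B = (-8, 6, -8).
Then [z]_F = Q [z]_C = (14, 4, 2).

(14, 4, 2)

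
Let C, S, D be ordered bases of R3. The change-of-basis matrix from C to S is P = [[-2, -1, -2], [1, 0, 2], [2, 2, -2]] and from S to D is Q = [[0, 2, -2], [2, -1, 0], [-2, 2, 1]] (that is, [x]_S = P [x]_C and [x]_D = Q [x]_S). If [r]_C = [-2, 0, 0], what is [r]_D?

Composing the changes, [r]_D = Q P [r]_C.
Q P = [[-2, -4, 8], [-5, -2, -6], [8, 4, 6]]; applying this to [-2, 0, 0] gives [4, 10, -16].

[4, 10, -16]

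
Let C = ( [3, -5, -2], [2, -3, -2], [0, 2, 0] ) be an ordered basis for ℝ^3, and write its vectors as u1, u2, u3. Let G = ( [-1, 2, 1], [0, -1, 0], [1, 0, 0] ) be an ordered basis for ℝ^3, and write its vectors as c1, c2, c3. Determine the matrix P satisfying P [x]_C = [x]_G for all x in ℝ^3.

Column j of P is [uj]_G, since P maps C-coordinates to G-coordinates.
Expressing u1 in G: u1 = -2c1 + c2 + c3, so column 1 of P is [-2, 1, 1].
Doing the same for each uj gives P = [[-2, -2, 0], [1, -1, -2], [1, 0, 0]].

[[-2, -2, 0], [1, -1, -2], [1, 0, 0]]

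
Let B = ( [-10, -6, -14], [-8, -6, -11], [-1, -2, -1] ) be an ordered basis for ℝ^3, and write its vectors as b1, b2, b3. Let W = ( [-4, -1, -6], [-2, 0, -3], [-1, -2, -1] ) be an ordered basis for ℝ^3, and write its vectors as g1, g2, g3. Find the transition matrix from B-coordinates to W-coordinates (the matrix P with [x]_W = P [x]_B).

[[2, 2, 0], [0, -1, 0], [2, 2, 1]]

Let M have columns bj and N have columns gj. Then for every x, N [x]_W = x = M [x]_B, so P = N^(-1) M.
Since det N = -1, N^(-1) has integer entries; multiplying gives P = [[2, 2, 0], [0, -1, 0], [2, 2, 1]].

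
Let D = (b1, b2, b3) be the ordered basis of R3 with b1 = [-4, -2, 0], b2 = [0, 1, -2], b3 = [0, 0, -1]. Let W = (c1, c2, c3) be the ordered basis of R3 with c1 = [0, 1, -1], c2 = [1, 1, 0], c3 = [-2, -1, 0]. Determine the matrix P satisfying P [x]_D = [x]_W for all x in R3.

[[0, 2, 1], [0, -2, -2], [2, -1, -1]]

Let M have columns bj and N have columns cj. Then for every x, N [x]_W = x = M [x]_D, so P = N^(-1) M.
Since det N = -1, N^(-1) has integer entries; multiplying gives P = [[0, 2, 1], [0, -2, -2], [2, -1, -1]].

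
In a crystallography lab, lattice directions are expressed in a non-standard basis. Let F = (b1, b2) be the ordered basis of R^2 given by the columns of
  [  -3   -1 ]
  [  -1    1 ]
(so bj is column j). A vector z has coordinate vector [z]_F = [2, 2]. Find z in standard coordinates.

The coordinates say z = 2b1 + 2b2; adding the scaled basis vectors gives [-8, 0].

[-8, 0]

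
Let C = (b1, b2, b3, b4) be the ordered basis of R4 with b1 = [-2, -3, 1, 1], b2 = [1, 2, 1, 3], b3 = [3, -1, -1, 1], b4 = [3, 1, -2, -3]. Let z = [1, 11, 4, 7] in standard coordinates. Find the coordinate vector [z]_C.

[0, 4, -2, 1]

Write z = c_1 b1 + ... + c_4 b4 and solve for the c_i.
Solving this 4x4 system gives c = (0, 4, -2, 1).
Check: 0·b1 + 4b2 - 2b3 + b4 = [1, 11, 4, 7].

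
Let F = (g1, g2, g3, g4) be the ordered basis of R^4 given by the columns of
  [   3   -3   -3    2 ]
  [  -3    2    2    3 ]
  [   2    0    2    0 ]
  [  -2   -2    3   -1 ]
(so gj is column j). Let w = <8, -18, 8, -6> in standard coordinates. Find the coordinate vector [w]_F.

<4, 0, 0, -2>

[w]_F is the unique c with M c = w, where M has columns g1, ..., g4.
Gaussian elimination on [M | w] yields c = (4, 0, 0, -2).
Check: 4g1 + 0·g2 + 0·g3 - 2g4 = <8, -18, 8, -6>.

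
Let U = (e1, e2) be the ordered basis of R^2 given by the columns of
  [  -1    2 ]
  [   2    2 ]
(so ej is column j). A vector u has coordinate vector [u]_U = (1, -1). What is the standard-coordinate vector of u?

By definition u = e1 - e2.
Summing componentwise gives (-3, 0).

(-3, 0)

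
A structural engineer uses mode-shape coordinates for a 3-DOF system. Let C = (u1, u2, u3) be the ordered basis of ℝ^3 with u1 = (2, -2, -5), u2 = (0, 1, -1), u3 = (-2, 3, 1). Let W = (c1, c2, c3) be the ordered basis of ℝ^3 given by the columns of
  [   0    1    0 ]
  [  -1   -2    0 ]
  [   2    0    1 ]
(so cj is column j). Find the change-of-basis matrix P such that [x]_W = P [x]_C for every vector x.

Take x = uj: its C-coordinates are the j-th standard unit vector, so P e_j — column j of P — equals [uj]_W.
u1 = -2c1 + 2c2 - c3, giving column 1 = (-2, 2, -1); repeating for each j gives P = [[-2, -1, 1], [2, 0, -2], [-1, 1, -1]].

[[-2, -1, 1], [2, 0, -2], [-1, 1, -1]]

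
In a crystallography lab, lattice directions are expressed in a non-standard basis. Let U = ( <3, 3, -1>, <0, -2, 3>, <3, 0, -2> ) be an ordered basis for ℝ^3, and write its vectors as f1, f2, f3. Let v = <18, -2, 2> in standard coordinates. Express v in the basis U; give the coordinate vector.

[v]_U is the unique c with M c = v, where M has columns f1, ..., f3.
Row-reducing the augmented matrix [M | v] gives c = (2, 4, 4).
Check: 2f1 + 4f2 + 4f3 = <18, -2, 2>.

<2, 4, 4>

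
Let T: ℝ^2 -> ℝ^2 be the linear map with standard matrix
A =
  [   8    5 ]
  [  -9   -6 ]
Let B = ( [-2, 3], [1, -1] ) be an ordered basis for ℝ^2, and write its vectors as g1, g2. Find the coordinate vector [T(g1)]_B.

[-1, -3]

Column 1 of [T]_B is the B-coordinate vector of T(g1).
In standard coordinates T(g1) = A g1 = [-1, 0].
Converting to B: [-1, 0] = -g1 - 3g2, so the coordinate vector is [-1, -3].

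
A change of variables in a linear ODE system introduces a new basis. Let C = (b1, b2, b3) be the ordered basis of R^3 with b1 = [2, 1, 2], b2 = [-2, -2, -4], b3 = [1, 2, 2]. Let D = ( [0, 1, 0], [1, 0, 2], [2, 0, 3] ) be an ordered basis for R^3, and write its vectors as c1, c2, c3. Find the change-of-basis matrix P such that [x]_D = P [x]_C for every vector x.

Column j of P is [bj]_D, since P maps C-coordinates to D-coordinates.
Expressing b1 in D: b1 = c1 - 2c2 + 2c3, so column 1 of P is [1, -2, 2].
Doing the same for each bj gives P = [[1, -2, 2], [-2, -2, 1], [2, 0, 0]].

[[1, -2, 2], [-2, -2, 1], [2, 0, 0]]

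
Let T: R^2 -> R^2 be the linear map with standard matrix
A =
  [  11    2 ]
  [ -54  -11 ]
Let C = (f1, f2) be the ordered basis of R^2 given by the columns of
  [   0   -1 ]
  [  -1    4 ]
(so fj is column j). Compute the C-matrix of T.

[[-3, 2], [2, 3]]

With P the matrix whose columns are f1, f2, [T]_C = P^(-1) A P.
Column by column: T(f1) = A f1 = <-2, 11>; its C-coordinates <-3, 2> give column 1.
Continuing for each basis vector yields [T]_C = [[-3, 2], [2, 3]].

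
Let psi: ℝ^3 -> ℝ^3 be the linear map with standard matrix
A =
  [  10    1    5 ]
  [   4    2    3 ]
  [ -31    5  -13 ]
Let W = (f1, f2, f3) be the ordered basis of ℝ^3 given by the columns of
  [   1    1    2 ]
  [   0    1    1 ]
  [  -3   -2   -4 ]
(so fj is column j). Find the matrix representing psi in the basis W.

With P the matrix whose columns are f1, ..., f3, [psi]_W = P^(-1) A P.
Column by column: psi(f1) = A f1 = (-5, -5, 8); its W-coordinates (2, -3, -2) give column 1.
Continuing for each basis vector yields [psi]_W = [[2, -2, 3], [-3, -3, -2], [-2, 3, 0]].

[[2, -2, 3], [-3, -3, -2], [-2, 3, 0]]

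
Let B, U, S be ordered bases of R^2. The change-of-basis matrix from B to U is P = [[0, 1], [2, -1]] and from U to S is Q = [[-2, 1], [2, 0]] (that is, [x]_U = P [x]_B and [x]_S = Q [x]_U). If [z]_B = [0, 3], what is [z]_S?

Composing the changes, [z]_S = Q P [z]_B.
Q P = [[2, -3], [0, 2]]; applying this to [0, 3] gives [-9, 6].

[-9, 6]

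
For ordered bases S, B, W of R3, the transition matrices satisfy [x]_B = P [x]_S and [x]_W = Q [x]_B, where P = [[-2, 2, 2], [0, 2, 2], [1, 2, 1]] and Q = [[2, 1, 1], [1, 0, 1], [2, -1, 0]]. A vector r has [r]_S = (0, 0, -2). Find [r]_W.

(-14, -6, -4)

First [r]_B = P [r]_S = (-4, -4, -2).
Then [r]_W = Q [r]_B = (-14, -6, -4).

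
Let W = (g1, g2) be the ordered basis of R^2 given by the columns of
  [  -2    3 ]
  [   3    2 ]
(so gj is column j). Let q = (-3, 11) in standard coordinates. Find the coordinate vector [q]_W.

[q]_W is the unique c with M c = q, where M has columns g1, g2.
System: -2c_1 + 3c_2 = -3, 3c_1 + 2c_2 = 11; solving gives c_1 = 3, c_2 = 1.
Check: 3g1 + g2 = (-3, 11).

(3, 1)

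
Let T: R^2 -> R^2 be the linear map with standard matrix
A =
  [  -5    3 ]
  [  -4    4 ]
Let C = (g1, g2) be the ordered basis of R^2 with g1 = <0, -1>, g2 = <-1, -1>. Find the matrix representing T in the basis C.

[[1, 2], [3, -2]]

Let P have columns g1, g2. Then [T]_C = P^(-1) A P.
Here det P = -1, so P^(-1) is integer; computing A P first and then P^(-1)(A P) gives [[1, 2], [3, -2]].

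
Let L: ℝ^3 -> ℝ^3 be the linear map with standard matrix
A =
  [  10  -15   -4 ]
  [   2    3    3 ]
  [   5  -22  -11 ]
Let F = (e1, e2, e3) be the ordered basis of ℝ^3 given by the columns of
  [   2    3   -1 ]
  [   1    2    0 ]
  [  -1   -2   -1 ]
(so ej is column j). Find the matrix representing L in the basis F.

[[0, 0, 1], [2, 3, -3], [-3, 1, -1]]

The j-th column of [L]_F is [L(ej)]_F.
L(e1) = A e1 = [9, 4, -1] = 0·e1 + 2e2 - 3e3, so column 1 is [0, 2, -3].
Repeating for e2, e3 and assembling the columns gives [[0, 0, 1], [2, 3, -3], [-3, 1, -1]].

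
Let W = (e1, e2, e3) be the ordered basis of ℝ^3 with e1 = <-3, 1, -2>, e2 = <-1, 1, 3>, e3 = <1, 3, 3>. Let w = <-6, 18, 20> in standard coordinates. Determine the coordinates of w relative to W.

<2, 4, 4>

Write w = c_1 e1 + ... + c_3 e3 and solve for the c_i.
Gaussian elimination on [M | w] yields c = (2, 4, 4).
Check: 2e1 + 4e2 + 4e3 = <-6, 18, 20>.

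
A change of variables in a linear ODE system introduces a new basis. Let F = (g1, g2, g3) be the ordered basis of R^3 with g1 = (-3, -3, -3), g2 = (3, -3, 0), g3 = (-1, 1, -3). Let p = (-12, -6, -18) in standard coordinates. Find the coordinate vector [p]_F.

(3, 0, 3)

[p]_F is the unique c with M c = p, where M has columns g1, ..., g3.
Solving this 3x3 system gives c = (3, 0, 3).
Check: 3g1 + 0·g2 + 3g3 = (-12, -6, -18).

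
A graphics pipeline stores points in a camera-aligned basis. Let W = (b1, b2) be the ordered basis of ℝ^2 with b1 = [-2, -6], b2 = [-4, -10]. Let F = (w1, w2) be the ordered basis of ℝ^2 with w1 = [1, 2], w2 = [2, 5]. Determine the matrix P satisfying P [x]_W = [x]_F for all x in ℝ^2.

Take x = bj: its W-coordinates are the j-th standard unit vector, so P e_j — column j of P — equals [bj]_F.
b1 = 2w1 - 2w2, giving column 1 = [2, -2]; repeating for each j gives P = [[2, 0], [-2, -2]].

[[2, 0], [-2, -2]]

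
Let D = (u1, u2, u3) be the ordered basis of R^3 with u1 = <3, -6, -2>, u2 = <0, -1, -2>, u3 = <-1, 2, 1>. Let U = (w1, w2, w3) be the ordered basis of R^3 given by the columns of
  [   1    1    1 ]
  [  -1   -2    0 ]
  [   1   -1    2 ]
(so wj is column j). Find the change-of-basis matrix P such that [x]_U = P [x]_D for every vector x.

Column j of P is [uj]_U, since P maps D-coordinates to U-coordinates.
Expressing u1 in U: u1 = 2w1 + 2w2 - w3, so column 1 of P is <2, 2, -1>.
Doing the same for each uj gives P = [[2, -1, 0], [2, 1, -1], [-1, 0, 0]].

[[2, -1, 0], [2, 1, -1], [-1, 0, 0]]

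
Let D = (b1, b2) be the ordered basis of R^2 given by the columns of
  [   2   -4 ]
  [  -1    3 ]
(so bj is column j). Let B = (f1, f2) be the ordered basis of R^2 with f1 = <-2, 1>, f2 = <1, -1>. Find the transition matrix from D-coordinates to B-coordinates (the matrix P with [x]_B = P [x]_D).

Column j of P is [bj]_B, since P maps D-coordinates to B-coordinates.
Expressing b1 in B: b1 = -f1 + 0·f2, so column 1 of P is <-1, 0>.
Doing the same for each bj gives P = [[-1, 1], [0, -2]].

[[-1, 1], [0, -2]]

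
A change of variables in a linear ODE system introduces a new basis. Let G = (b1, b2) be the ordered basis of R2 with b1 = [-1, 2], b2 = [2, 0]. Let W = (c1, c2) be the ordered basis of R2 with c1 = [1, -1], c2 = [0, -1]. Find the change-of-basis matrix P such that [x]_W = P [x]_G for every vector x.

Take x = bj: its G-coordinates are the j-th standard unit vector, so P e_j — column j of P — equals [bj]_W.
b1 = -c1 - c2, giving column 1 = [-1, -1]; repeating for each j gives P = [[-1, 2], [-1, -2]].

[[-1, 2], [-1, -2]]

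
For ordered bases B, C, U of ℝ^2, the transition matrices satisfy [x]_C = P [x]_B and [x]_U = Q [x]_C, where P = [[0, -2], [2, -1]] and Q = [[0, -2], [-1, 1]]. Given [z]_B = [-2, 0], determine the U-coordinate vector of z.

Apply P to get C-coordinates [0, -4], then Q to get U-coordinates.
The result is [z]_U = [8, -4].

[8, -4]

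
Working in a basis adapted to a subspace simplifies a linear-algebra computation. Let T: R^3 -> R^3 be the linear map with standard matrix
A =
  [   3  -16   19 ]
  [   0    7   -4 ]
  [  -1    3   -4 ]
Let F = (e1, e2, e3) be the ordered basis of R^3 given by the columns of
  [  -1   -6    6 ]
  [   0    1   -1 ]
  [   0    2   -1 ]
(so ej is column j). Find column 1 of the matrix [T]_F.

[3, 1, 1]

Compute T(e1) = A e1 = [-3, 0, 1] in standard coordinates.
Then write this in F-coordinates: solve for y in y_1 e1 + ... + y_3 e3 = [-3, 0, 1].
This gives y = [3, 1, 1], which is column 1 of [T]_F.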